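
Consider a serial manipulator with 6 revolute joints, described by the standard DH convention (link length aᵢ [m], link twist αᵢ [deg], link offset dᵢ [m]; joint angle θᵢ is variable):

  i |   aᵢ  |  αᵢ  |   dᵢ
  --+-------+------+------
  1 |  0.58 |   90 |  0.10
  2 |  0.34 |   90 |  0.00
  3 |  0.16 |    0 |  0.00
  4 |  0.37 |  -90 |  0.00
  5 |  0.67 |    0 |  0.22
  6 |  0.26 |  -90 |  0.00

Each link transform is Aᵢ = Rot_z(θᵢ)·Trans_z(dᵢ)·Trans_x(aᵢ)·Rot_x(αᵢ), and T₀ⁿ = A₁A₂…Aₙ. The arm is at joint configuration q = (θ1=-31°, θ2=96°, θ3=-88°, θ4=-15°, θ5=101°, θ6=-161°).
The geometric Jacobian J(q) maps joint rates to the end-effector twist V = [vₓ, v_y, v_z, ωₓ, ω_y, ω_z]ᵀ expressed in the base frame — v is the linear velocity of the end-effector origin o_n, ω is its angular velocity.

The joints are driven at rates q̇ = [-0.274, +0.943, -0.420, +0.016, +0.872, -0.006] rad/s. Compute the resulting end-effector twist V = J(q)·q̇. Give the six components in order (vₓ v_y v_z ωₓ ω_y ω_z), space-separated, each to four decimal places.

-0.3753 -0.1725 -0.6004 -0.8053 -0.3890 0.5230

o_n = [0.3804, 0.4388, 0.5284]
J₁: ẑ×o_n = [-0.4388, 0.3804, 0.0000], ω = ẑ
J2: z=[-0.5150, -0.8572, 0.0000] o=[0.4972, -0.2987, 0.1000] → [-0.3672, 0.2206, -0.4799, -0.5150, -0.8572, 0.0000]
J3: z=[0.8525, -0.5122, 0.1045] o=[0.4667, -0.2804, 0.4381] → [-0.1214, -0.0860, 0.5689, 0.8525, -0.5122, 0.1045]
J4: z=[0.8525, -0.5122, 0.1045] o=[0.5485, -0.1431, 0.4437] → [-0.1042, -0.0898, 0.4099, 0.8525, -0.5122, 0.1045]
J5: z=[0.0286, 0.2453, 0.9690] o=[0.7417, 0.1615, 0.3609] → [-0.2276, -0.3549, 0.0965, 0.0286, 0.2453, 0.9690]
J6: z=[0.0286, 0.2453, 0.9690] o=[0.1206, 0.4471, 0.5340] → [0.0067, 0.2519, -0.0640, 0.0286, 0.2453, 0.9690]
V = J·q̇ = [-0.3753, -0.1725, -0.6004, -0.8053, -0.3890, 0.5230]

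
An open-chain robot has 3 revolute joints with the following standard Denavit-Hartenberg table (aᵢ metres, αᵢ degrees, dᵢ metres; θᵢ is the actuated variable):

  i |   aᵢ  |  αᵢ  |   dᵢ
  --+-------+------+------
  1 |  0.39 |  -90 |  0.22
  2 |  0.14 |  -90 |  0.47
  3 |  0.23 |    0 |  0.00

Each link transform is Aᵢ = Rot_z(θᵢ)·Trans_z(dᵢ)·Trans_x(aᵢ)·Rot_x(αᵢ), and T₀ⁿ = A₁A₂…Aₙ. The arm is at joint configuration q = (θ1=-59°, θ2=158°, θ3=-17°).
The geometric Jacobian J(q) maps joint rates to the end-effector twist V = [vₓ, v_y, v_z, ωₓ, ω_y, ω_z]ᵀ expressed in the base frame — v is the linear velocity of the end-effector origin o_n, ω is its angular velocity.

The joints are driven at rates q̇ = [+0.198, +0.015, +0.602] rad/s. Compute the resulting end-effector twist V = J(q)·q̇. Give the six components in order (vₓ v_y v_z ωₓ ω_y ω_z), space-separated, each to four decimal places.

o_n = [0.4895, 0.2285, 0.0852]
J₁: ẑ×o_n = [-0.2285, 0.4895, 0.0000], ω = ẑ
J2: z=[0.8572, 0.5150, 0.0000] o=[0.2009, -0.3343, 0.2200] → [-0.0694, 0.1156, 0.3337, 0.8572, 0.5150, 0.0000]
J3: z=[-0.1929, 0.3211, 0.9272] o=[0.5369, 0.0190, 0.1676] → [-0.2206, -0.0598, -0.0252, -0.1929, 0.3211, 0.9272]
V = J·q̇ = [-0.1791, 0.0626, -0.0102, -0.1033, 0.2010, 0.7562]

-0.1791 0.0626 -0.0102 -0.1033 0.2010 0.7562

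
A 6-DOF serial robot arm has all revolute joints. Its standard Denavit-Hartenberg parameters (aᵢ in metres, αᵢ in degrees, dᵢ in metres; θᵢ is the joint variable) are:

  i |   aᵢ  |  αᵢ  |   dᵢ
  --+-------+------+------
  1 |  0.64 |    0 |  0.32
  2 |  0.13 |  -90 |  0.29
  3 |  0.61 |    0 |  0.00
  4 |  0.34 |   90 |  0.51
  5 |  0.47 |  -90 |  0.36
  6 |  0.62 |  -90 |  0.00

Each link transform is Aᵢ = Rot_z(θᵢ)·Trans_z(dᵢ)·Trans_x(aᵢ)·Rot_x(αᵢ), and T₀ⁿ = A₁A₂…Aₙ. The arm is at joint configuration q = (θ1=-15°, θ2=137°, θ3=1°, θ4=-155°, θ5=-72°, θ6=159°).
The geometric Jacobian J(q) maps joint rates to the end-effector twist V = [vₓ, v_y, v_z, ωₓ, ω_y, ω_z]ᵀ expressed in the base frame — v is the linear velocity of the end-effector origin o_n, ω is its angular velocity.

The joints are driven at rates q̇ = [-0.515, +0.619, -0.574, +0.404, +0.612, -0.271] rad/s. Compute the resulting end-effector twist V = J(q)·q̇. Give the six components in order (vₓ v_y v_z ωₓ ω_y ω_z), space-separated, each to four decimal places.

-0.0812 -0.2574 0.4144 0.2346 0.1034 -0.5590

o_n = [-0.1162, -0.1480, 0.6098]
J₁: ẑ×o_n = [0.1480, -0.1162, 0.0000], ω = ẑ
J2: z=[0.0000, 0.0000, 1.0000] o=[0.6182, -0.1656, 0.3200] → [-0.0176, -0.7344, 0.0000, 0.0000, 0.0000, 1.0000]
J3: z=[-0.8480, -0.5299, 0.0000] o=[0.5493, -0.0554, 0.6100] → [0.0001, -0.0002, -0.2741, -0.8480, -0.5299, 0.0000]
J4: z=[-0.8480, -0.5299, 0.0000] o=[0.2261, 0.4618, 0.5994] → [-0.0055, 0.0089, 0.3358, -0.8480, -0.5299, 0.0000]
J5: z=[0.2323, -0.3718, -0.8988] o=[-0.0445, -0.0676, 0.7484] → [-0.0208, 0.0967, -0.0454, 0.2323, -0.3718, -0.8988]
J6: z=[0.1909, -0.8887, 0.4169] o=[0.4874, -0.0752, 0.4885] → [-0.0774, -0.2748, -0.5503, 0.1909, -0.8887, 0.4169]
V = J·q̇ = [-0.0812, -0.2574, 0.4144, 0.2346, 0.1034, -0.5590]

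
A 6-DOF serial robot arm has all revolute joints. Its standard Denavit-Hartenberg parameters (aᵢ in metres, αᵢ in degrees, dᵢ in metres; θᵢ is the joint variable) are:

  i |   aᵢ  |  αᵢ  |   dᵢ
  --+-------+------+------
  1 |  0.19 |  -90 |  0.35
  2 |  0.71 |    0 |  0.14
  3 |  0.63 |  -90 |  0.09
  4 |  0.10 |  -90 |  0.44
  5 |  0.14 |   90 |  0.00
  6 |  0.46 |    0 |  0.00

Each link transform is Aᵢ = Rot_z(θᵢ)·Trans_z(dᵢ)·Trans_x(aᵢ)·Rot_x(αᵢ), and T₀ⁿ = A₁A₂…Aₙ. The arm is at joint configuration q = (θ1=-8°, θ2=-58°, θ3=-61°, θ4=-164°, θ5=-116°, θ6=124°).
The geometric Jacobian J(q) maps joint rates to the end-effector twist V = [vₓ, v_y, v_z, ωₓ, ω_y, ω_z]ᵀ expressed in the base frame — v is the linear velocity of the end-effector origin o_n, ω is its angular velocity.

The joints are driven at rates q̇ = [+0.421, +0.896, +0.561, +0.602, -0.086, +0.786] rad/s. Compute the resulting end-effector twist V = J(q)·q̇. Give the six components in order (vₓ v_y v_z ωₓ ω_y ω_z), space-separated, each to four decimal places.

1.0056 -0.0303 -0.4274 0.0725 1.1810 1.1190

o_n = [0.6563, 0.5523, 1.6300]
J₁: ẑ×o_n = [-0.5523, 0.6563, 0.0000], ω = ẑ
J2: z=[0.1392, 0.9903, 0.0000] o=[0.1882, -0.0264, 0.3500] → [1.2676, -0.1781, -0.3831, 0.1392, 0.9903, 0.0000]
J3: z=[0.1392, 0.9903, 0.0000] o=[0.5802, 0.0598, 0.9521] → [0.6713, -0.0943, -0.0068, 0.1392, 0.9903, 0.0000]
J4: z=[0.8661, -0.1217, 0.4848] o=[0.2903, 0.1915, 1.5031] → [-0.1904, 0.0676, 0.3571, 0.8661, -0.1217, 0.4848]
J5: z=[0.0015, 0.9705, 0.2411] o=[0.7214, 0.1587, 1.6324] → [-0.0972, -0.0157, 0.0637, 0.0015, 0.9705, 0.2411]
J6: z=[-0.8289, -0.1337, 0.5431] o=[0.7997, 0.1306, 1.7450] → [-0.2137, -0.1731, -0.3687, -0.8289, -0.1337, 0.5431]
V = J·q̇ = [1.0056, -0.0303, -0.4274, 0.0725, 1.1810, 1.1190]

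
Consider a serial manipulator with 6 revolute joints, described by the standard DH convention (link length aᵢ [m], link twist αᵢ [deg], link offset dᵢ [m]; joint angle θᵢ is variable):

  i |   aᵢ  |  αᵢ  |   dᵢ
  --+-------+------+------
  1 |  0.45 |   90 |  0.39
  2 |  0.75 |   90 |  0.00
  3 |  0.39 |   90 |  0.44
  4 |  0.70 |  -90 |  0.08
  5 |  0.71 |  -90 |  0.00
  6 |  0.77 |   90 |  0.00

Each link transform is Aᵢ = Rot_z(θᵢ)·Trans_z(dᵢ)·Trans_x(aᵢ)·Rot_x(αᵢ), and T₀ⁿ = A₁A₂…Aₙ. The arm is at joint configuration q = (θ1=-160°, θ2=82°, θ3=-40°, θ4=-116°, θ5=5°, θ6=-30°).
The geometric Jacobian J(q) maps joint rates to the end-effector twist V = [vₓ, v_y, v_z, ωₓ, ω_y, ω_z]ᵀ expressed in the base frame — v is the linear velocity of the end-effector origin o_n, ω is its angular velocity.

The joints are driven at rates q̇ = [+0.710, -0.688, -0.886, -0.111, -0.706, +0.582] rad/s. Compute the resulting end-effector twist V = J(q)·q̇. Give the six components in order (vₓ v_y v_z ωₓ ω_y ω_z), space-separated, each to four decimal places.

o_n = [0.9249, 0.4869, 1.2490]
J₁: ẑ×o_n = [-0.4869, 0.9249, 0.0000], ω = ẑ
J2: z=[-0.3420, 0.9397, 0.0000] o=[-0.4229, -0.1539, 0.3900] → [0.8072, 0.2938, -1.4856, -0.3420, 0.9397, 0.0000]
J3: z=[-0.9305, -0.3387, -0.1392] o=[-0.5209, -0.1896, 1.1327] → [0.0548, -0.0930, -0.1399, -0.9305, -0.3387, -0.1392]
J4: z=[0.3461, -0.6892, -0.6365] o=[-0.8837, -0.5884, 1.3673] → [0.7661, -1.1103, 1.6187, 0.3461, -0.6892, -0.6365]
J5: z=[0.5155, -0.4272, 0.7428] o=[-0.3073, -0.2339, 1.1712] → [-0.5687, 0.8752, 0.8980, 0.5155, -0.4272, 0.7428]
J6: z=[-0.4131, 0.6356, 0.6522] o=[0.2258, 0.2226, 1.0638] → [-0.0547, 0.5324, -0.5536, -0.4131, 0.6356, 0.6522]
V = J·q̇ = [-0.6649, 0.3522, 0.0102, 0.4170, 0.4016, 0.7591]

-0.6649 0.3522 0.0102 0.4170 0.4016 0.7591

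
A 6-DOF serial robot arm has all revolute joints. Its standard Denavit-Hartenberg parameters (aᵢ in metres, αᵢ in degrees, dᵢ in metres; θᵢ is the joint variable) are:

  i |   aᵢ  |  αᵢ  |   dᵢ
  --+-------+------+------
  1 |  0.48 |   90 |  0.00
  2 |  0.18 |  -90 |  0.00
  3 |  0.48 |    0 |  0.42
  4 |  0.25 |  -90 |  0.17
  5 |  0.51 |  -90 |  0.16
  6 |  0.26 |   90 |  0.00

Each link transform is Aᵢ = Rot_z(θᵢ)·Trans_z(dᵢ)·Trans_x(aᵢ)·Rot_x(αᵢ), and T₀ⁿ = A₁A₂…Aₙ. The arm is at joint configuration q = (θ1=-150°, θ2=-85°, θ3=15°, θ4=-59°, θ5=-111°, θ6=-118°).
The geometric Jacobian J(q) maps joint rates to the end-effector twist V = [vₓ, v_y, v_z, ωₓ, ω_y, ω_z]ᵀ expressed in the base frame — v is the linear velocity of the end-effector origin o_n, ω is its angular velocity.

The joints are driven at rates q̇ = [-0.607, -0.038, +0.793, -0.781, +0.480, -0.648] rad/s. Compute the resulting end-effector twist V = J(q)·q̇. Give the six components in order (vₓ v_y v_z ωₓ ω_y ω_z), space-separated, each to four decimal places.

o_n = [-1.1485, -1.0411, -0.9073]
J₁: ẑ×o_n = [1.0411, -1.1485, 0.0000], ω = ẑ
J2: z=[-0.5000, 0.8660, 0.0000] o=[-0.4157, -0.2400, 0.0000] → [-0.7858, -0.4537, 1.0352, -0.5000, 0.8660, 0.0000]
J3: z=[-0.8627, -0.4981, 0.0872] o=[-0.4293, -0.2478, -0.1793] → [0.4318, -0.6908, 0.3261, -0.8627, -0.4981, 0.0872]
J4: z=[-0.8627, -0.4981, 0.0872] o=[-0.7645, -0.5848, -0.6046] → [0.1906, -0.2946, 0.2024, -0.8627, -0.4981, 0.0872]
J5: z=[0.3072, -0.6532, -0.6920] o=[-1.0116, -0.5270, -0.7689] → [-0.2654, 0.1373, -0.2474, 0.3072, -0.6532, -0.6920]
J6: z=[-0.6841, 0.3539, -0.6378] o=[-1.2998, -0.9729, -0.7072] → [-0.1144, -0.2334, -0.0068, -0.6841, 0.3539, -0.6378]
V = J·q̇ = [-0.4618, 0.6139, -0.0531, 0.5994, -0.5817, -0.5248]

-0.4618 0.6139 -0.0531 0.5994 -0.5817 -0.5248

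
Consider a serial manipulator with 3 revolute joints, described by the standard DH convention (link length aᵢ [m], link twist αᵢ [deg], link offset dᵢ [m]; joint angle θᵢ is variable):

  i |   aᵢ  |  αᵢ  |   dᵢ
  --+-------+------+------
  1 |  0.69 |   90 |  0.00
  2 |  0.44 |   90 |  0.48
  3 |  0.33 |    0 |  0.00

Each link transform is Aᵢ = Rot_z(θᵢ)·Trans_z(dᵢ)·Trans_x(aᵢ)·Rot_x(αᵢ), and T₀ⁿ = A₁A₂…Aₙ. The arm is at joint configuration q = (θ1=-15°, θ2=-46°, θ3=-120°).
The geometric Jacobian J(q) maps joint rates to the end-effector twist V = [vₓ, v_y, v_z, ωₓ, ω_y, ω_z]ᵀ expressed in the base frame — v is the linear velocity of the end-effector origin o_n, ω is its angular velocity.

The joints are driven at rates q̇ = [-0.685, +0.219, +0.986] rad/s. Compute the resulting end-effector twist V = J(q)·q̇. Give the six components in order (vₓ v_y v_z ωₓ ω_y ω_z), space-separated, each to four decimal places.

o_n = [0.8007, -0.4156, -0.1978]
J₁: ẑ×o_n = [0.4156, 0.8007, -0.0000], ω = ẑ
J2: z=[-0.2588, -0.9659, 0.0000] o=[0.6665, -0.1786, 0.0000] → [0.1911, -0.0512, 0.1910, -0.2588, -0.9659, 0.0000]
J3: z=[-0.6948, 0.1862, -0.6947] o=[0.8375, -0.7213, -0.3165] → [0.2345, 0.1080, -0.2056, -0.6948, 0.1862, -0.6947]
V = J·q̇ = [-0.0117, -0.4532, -0.1609, -0.7418, -0.0280, -1.3699]

-0.0117 -0.4532 -0.1609 -0.7418 -0.0280 -1.3699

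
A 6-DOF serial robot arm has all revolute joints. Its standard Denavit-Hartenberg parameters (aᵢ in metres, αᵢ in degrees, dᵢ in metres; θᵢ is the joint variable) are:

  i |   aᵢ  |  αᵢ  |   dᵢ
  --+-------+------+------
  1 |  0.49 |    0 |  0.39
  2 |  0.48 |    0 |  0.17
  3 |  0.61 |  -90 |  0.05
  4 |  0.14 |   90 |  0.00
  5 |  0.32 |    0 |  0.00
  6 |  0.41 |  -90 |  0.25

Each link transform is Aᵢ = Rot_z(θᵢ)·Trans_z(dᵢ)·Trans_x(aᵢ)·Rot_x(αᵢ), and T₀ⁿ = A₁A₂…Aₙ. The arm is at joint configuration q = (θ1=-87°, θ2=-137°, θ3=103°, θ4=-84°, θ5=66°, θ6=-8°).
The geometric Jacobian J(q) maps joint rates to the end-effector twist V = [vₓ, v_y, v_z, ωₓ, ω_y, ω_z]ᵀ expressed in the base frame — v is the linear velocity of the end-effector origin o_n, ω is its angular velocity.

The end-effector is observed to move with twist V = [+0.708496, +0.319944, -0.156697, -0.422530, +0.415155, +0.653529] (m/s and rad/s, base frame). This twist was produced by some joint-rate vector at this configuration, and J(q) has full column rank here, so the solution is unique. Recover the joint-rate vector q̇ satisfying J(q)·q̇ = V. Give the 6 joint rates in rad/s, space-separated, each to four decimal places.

0.4870 -0.0550 0.2070 -0.5760 -0.0180 0.1570

o_n = [0.0166, -0.8390, 1.1209]
J₁: ẑ×o_n = [0.8390, 0.0166, -0.0000], ω = ẑ
J2: z=[0.0000, 0.0000, 1.0000] o=[0.0256, -0.4893, 0.3900] → [0.3496, -0.0090, 0.0000, 0.0000, 0.0000, 1.0000]
J3: z=[0.0000, 0.0000, 1.0000] o=[-0.3196, -0.1559, 0.5600] → [0.6831, 0.3363, -0.0000, 0.0000, 0.0000, 1.0000]
J4: z=[0.8572, -0.5150, 0.0000] o=[-0.6338, -0.6788, 0.6100] → [-0.2631, -0.4379, 0.1977, 0.8572, -0.5150, 0.0000]
J5: z=[0.5122, 0.8525, 0.1045] o=[-0.6413, -0.6913, 0.7492] → [0.3323, -0.1216, -0.6365, 0.5122, 0.8525, 0.1045]
J6: z=[0.5122, 0.8525, 0.1045] o=[-0.3978, -0.8535, 0.8787] → [0.2050, -0.0807, -0.3458, 0.5122, 0.8525, 0.1045]
q̇ = J⁺·V = [0.4870, -0.0550, 0.2070, -0.5760, -0.0180, 0.1570]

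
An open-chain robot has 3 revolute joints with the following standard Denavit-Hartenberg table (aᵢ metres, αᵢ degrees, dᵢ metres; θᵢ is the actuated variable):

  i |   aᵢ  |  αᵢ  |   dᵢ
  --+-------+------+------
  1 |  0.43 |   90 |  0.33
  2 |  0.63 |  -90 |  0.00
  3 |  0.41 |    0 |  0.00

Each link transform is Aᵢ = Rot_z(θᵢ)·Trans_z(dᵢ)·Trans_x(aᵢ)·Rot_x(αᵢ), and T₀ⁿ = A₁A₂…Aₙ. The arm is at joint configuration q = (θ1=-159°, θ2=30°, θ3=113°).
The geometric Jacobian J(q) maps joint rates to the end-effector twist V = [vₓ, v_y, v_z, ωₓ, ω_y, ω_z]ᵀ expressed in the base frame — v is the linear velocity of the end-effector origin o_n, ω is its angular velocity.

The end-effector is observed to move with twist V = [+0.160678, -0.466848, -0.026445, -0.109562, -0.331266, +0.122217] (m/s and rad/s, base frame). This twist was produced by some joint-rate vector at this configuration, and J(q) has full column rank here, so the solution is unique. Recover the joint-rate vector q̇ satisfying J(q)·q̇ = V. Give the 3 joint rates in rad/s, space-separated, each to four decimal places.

o_n = [-0.6460, -0.6522, 0.5649]
J₁: ẑ×o_n = [0.6522, -0.6460, 0.0000], ω = ẑ
J2: z=[-0.3584, 0.9336, 0.0000] o=[-0.4014, -0.1541, 0.3300] → [0.2193, 0.0842, 0.4069, -0.3584, 0.9336, 0.0000]
J3: z=[0.4668, 0.1792, 0.8660] o=[-0.9108, -0.3496, 0.6450] → [0.2477, 0.2667, -0.1887, 0.4668, 0.1792, 0.8660]
q̇ = J⁺·V = [0.5050, -0.2700, -0.4420]

0.5050 -0.2700 -0.4420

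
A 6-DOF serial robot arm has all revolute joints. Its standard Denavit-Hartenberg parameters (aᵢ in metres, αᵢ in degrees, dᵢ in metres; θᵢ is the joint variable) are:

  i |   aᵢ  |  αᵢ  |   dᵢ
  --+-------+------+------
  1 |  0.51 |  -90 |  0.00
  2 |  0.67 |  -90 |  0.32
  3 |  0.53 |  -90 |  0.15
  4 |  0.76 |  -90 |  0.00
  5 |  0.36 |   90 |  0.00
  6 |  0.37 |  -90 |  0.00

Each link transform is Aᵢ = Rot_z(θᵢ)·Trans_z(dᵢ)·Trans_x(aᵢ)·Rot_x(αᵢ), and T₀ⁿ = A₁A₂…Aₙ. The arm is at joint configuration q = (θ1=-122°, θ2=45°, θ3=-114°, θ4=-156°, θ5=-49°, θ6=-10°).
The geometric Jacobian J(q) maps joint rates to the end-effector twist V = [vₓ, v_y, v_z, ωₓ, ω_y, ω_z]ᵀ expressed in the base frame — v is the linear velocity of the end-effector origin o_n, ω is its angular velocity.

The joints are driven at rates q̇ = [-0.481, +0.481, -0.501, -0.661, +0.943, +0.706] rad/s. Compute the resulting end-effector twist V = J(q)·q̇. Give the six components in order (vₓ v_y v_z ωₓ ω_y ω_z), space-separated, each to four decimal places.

-0.5745 0.8654 -0.1191 1.2682 -0.2267 -0.2046

o_n = [-0.6051, -0.9151, -1.4264]
J₁: ẑ×o_n = [0.9151, -0.6051, 0.0000], ω = ẑ
J2: z=[0.8480, -0.5299, 0.0000] o=[-0.2703, -0.4325, 0.0000] → [0.7559, 1.2096, -0.5867, 0.8480, -0.5299, 0.0000]
J3: z=[0.3747, 0.5997, -0.7071] o=[-0.2499, -1.0039, -0.4738] → [-0.5085, 0.6081, 0.2462, 0.3747, 0.5997, -0.7071]
J4: z=[0.0026, -0.7634, -0.6460] o=[0.2977, -1.0412, -0.4274] → [0.8440, 0.5858, -0.6888, 0.0026, -0.7634, -0.6460]
J5: z=[0.7194, 0.4501, -0.5290] o=[-0.2302, -0.6891, -0.8457] → [-0.3810, 0.6161, 0.0061, 0.7194, 0.4501, -0.5290]
J6: z=[0.5259, -0.8505, -0.0084] o=[-0.3936, -0.7870, -1.1512] → [0.2330, 0.1465, -0.2473, 0.5259, -0.8505, -0.0084]
V = J·q̇ = [-0.5745, 0.8654, -0.1191, 1.2682, -0.2267, -0.2046]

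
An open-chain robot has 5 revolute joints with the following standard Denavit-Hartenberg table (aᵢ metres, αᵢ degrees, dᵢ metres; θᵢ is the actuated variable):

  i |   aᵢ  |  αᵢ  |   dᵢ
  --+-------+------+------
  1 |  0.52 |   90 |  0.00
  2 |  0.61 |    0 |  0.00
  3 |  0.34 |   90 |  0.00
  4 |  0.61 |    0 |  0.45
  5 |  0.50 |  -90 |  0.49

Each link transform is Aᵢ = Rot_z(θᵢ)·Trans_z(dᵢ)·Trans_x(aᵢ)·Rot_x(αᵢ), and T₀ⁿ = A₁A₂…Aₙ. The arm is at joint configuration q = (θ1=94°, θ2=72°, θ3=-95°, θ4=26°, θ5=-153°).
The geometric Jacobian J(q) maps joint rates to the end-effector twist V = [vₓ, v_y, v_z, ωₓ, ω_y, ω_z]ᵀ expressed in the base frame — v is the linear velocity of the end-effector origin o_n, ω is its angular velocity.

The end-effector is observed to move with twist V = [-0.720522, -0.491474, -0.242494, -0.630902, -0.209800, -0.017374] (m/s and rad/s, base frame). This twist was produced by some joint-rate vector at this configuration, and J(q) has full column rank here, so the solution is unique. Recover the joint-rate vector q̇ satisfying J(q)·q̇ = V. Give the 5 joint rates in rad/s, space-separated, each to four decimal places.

o_n = [-0.1931, 0.8705, -0.5146]
J₁: ẑ×o_n = [-0.8705, -0.1931, 0.0000], ω = ẑ
J2: z=[0.9976, 0.0698, 0.0000] o=[-0.0363, 0.5187, 0.0000] → [-0.0359, 0.5134, 0.3619, 0.9976, 0.0698, 0.0000]
J3: z=[0.9976, 0.0698, 0.0000] o=[-0.0494, 0.7068, 0.5801] → [-0.0764, 1.0921, 0.1734, 0.9976, 0.0698, 0.0000]
J4: z=[0.0273, -0.3898, -0.9205] o=[-0.0713, 1.0190, 0.4473] → [0.2383, 0.1384, -0.0515, 0.0273, -0.3898, -0.9205]
J5: z=[0.0273, -0.3898, -0.9205] o=[0.1726, 1.3657, -0.1812] → [-0.3258, 0.3457, -0.1560, 0.0273, -0.3898, -0.9205]
q̇ = J⁺·V = [0.3720, -0.0430, -0.6010, -0.5430, 0.9660]

0.3720 -0.0430 -0.6010 -0.5430 0.9660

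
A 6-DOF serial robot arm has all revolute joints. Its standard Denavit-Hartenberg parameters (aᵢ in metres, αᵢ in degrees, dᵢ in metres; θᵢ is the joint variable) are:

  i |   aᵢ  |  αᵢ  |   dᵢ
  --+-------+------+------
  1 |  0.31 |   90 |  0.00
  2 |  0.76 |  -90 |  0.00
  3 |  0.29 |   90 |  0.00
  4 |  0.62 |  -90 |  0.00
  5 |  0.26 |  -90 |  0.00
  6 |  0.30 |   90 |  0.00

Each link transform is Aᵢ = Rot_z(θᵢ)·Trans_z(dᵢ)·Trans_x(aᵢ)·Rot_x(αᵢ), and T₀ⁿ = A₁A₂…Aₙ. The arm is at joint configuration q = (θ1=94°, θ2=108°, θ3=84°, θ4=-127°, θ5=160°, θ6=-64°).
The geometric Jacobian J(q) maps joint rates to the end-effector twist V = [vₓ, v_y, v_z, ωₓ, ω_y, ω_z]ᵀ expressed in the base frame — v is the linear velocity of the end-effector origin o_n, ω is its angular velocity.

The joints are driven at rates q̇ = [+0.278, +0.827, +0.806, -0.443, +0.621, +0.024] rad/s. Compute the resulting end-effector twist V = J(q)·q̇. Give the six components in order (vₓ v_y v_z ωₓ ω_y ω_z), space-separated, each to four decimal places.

0.1362 -0.7266 0.0252 0.3054 -0.2837 -0.2055

o_n = [-0.3962, 0.4241, 0.7437]
J₁: ẑ×o_n = [-0.4241, -0.3962, 0.0000], ω = ẑ
J2: z=[0.9976, 0.0698, 0.0000] o=[-0.0216, 0.3092, 0.0000] → [0.0519, -0.7419, 0.1407, 0.9976, 0.0698, 0.0000]
J3: z=[0.0663, -0.9487, -0.3090] o=[-0.0052, 0.0750, 0.7228] → [0.0881, 0.1194, -0.3478, 0.0663, -0.9487, -0.3090]
J4: z=[0.1257, -0.2993, 0.9458] o=[-0.2923, 0.0455, 0.7516] → [-0.3557, -0.0973, 0.0165, 0.1257, -0.2993, 0.9458]
J5: z=[-0.8305, 0.4898, 0.2654] o=[0.0442, 0.5532, 0.8676] → [-0.0264, -0.2198, 0.3229, -0.8305, 0.4898, 0.2654]
J6: z=[-0.0675, -0.5613, 0.8249] o=[-0.0996, 0.3797, 0.7378] → [-0.0399, -0.2443, -0.1695, -0.0675, -0.5613, 0.8249]
V = J·q̇ = [0.1362, -0.7266, 0.0252, 0.3054, -0.2837, -0.2055]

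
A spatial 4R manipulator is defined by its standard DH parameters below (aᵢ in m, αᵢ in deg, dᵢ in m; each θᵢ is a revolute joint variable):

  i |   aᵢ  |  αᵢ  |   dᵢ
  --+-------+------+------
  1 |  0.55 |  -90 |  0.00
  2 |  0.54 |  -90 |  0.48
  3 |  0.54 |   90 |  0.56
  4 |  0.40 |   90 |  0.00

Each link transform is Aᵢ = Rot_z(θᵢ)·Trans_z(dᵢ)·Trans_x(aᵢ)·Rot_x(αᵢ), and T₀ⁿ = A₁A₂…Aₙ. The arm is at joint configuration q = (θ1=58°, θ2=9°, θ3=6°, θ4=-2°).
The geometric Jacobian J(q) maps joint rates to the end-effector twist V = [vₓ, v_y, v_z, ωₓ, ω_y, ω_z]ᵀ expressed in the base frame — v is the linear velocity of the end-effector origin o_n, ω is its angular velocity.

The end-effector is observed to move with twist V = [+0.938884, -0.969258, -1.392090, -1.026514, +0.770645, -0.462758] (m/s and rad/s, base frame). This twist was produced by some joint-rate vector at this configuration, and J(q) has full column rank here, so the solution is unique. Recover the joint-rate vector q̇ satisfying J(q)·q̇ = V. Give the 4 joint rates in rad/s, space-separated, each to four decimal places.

-0.9000 0.9000 -0.4490 0.3810

o_n = [0.6942, 1.8314, -0.7700]
J₁: ẑ×o_n = [-1.8314, 0.6942, 0.0000], ω = ẑ
J2: z=[-0.8480, 0.5299, 0.0000] o=[0.2915, 0.4664, 0.0000] → [-0.4080, -0.6530, -1.3710, -0.8480, 0.5299, 0.0000]
J3: z=[-0.0829, -0.1327, -0.9877] o=[0.1670, 1.1731, -0.0845] → [0.7412, -0.5775, 0.0154, -0.0829, -0.1327, -0.9877]
J4: z=[-0.7887, 0.6146, -0.0164] o=[0.4496, 1.5187, -0.7216] → [-0.0246, -0.0422, -0.3970, -0.7887, 0.6146, -0.0164]
q̇ = J⁺·V = [-0.9000, 0.9000, -0.4490, 0.3810]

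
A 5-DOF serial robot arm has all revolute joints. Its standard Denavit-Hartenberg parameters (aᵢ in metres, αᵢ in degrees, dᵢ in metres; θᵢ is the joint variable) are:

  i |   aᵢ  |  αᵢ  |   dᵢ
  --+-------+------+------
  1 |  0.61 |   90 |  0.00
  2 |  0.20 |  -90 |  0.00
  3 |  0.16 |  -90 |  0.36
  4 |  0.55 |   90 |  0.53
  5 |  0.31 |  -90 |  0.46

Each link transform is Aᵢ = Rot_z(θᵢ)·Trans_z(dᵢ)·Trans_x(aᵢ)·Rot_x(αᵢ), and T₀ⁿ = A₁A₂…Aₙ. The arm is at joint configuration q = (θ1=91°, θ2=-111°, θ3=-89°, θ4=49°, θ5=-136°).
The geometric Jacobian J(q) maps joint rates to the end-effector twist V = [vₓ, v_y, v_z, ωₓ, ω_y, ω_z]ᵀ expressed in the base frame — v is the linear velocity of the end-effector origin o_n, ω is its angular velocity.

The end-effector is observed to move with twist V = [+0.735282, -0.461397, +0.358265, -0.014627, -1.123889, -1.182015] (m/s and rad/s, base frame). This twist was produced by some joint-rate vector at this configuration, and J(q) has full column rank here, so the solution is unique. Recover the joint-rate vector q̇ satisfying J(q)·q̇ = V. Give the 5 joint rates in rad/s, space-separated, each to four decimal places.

-0.8010 0.5270 -0.4360 0.7680 -0.7260

o_n = [0.7019, 0.8209, -0.6409]
J₁: ẑ×o_n = [-0.8209, 0.7019, 0.0000], ω = ẑ
J2: z=[0.9998, 0.0175, 0.0000] o=[-0.0106, 0.6099, 0.0000] → [-0.0112, 0.6408, 0.1985, 0.9998, 0.0175, 0.0000]
J3: z=[-0.0163, 0.9334, -0.3584] o=[-0.0094, 0.5382, -0.1867] → [-0.3227, -0.2623, -0.6685, -0.0163, 0.9334, -0.3584]
J4: z=[-0.0112, -0.3586, -0.9334] o=[0.1447, 0.8761, -0.3183] → [0.0641, -0.5237, 0.2004, -0.0112, -0.3586, -0.9334]
J5: z=[0.7439, 0.6208, -0.2474] o=[0.5063, 0.3026, -0.6702] → [0.1464, -0.0702, 0.2641, 0.7439, 0.6208, -0.2474]
q̇ = J⁺·V = [-0.8010, 0.5270, -0.4360, 0.7680, -0.7260]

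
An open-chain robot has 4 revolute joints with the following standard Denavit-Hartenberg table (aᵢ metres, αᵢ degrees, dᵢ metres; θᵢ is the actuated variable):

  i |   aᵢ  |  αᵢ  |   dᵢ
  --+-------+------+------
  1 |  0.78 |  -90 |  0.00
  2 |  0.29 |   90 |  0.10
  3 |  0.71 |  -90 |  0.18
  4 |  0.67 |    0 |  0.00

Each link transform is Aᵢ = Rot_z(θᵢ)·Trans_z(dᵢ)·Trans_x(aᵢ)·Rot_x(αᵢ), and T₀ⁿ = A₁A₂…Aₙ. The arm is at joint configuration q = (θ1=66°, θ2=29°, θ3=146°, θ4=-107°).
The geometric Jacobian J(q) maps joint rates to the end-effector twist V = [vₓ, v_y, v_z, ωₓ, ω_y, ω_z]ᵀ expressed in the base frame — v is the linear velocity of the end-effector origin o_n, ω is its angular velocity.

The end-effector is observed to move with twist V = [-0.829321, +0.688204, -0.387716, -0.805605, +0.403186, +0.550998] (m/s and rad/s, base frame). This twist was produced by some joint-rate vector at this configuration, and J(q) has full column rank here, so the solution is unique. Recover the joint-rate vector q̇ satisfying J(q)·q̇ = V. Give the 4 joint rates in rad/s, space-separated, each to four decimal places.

0.9840 0.5360 -0.3590 -0.4390

o_n = [0.0766, 1.1248, 0.7839]
J₁: ẑ×o_n = [-1.1248, 0.0766, 0.0000], ω = ẑ
J2: z=[-0.9135, 0.4067, 0.0000] o=[0.3173, 0.7126, 0.0000] → [0.3188, 0.7161, -0.2788, -0.9135, 0.4067, 0.0000]
J3: z=[0.1972, 0.4429, 0.8746] o=[0.3291, 0.9850, -0.1406] → [0.2871, -0.4031, 0.1394, 0.1972, 0.4429, 0.8746]
J4: z=[0.5584, -0.7840, 0.2711] o=[-0.2075, 0.7558, 0.3022] → [-0.4776, -0.1919, 0.4289, 0.5584, -0.7840, 0.2711]
q̇ = J⁺·V = [0.9840, 0.5360, -0.3590, -0.4390]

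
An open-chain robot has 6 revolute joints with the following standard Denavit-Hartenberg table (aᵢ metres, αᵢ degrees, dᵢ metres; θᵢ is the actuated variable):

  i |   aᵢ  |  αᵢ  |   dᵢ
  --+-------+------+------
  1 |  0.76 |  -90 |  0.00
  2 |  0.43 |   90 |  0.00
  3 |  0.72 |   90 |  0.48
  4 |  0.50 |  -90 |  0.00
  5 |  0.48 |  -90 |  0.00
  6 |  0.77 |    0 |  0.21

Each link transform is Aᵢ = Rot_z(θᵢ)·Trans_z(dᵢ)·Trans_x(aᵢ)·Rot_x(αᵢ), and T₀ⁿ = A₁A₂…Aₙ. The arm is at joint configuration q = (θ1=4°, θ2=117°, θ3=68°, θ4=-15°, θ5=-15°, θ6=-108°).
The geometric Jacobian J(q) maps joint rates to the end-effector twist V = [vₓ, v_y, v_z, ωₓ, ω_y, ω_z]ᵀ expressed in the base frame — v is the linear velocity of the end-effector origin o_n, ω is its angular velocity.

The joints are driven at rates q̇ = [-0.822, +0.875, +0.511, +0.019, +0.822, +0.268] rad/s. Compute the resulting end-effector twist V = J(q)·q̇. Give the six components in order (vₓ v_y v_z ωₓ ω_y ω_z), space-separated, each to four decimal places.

o_n = [1.1011, 1.6826, -1.2714]
J₁: ẑ×o_n = [-1.6826, 1.1011, 0.0000], ω = ẑ
J2: z=[-0.0698, 0.9976, 0.0000] o=[0.7581, 0.0530, 0.0000] → [-1.2683, -0.0887, -0.4558, -0.0698, 0.9976, 0.0000]
J3: z=[0.8888, 0.0622, -0.4540] o=[0.5634, 0.0394, -0.3831] → [0.6908, 0.5454, 1.4271, 0.8888, 0.0622, -0.4540]
J4: z=[-0.3938, -0.4031, -0.8261] o=[0.8213, 0.7266, -0.8414] → [0.9631, -0.4005, -0.2637, -0.3938, -0.4031, -0.8261]
J5: z=[0.7979, 0.2964, -0.5249] o=[0.5931, 1.1596, -0.9438] → [0.1775, -0.0052, 0.2668, 0.7979, 0.2964, -0.5249]
J6: z=[0.2622, 0.6134, 0.7449] o=[0.3326, 1.5109, -1.1415] → [-0.2076, 0.6066, -0.4264, 0.2622, 0.6134, 0.7449]
V = J·q̇ = [0.7348, -0.5534, 0.4304, 1.1118, 1.3050, -1.3015]

0.7348 -0.5534 0.4304 1.1118 1.3050 -1.3015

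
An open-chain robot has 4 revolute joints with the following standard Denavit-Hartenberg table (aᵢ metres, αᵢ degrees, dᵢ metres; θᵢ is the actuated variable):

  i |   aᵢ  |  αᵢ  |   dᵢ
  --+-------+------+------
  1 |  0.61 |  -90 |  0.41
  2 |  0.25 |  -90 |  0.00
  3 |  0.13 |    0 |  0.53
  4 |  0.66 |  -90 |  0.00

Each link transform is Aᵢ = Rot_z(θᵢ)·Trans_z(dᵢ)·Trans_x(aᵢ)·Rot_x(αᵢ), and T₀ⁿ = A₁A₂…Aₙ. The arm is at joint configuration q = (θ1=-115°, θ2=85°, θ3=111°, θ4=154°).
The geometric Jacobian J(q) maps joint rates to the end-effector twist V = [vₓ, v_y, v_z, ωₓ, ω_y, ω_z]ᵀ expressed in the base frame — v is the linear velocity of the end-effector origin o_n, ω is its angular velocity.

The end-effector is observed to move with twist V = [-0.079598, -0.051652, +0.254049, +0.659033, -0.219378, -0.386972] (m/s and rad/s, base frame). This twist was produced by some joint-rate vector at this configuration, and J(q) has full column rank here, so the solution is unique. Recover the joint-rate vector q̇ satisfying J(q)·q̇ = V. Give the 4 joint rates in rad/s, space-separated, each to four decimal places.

o_n = [0.4459, -0.3124, 0.2185]
J₁: ẑ×o_n = [0.3124, 0.4459, -0.0000], ω = ẑ
J2: z=[0.9063, -0.4226, 0.0000] o=[-0.2578, -0.5528, 0.4100] → [0.0809, 0.1736, 0.5153, 0.9063, -0.4226, 0.0000]
J3: z=[0.4210, 0.9029, -0.0872] o=[-0.2670, -0.5726, 0.1610] → [0.0746, -0.0863, -0.5341, 0.4210, 0.9029, -0.0872]
J4: z=[0.4210, 0.9029, -0.0872] o=[-0.1521, -0.0391, 0.1612] → [0.0279, -0.0762, -0.6550, 0.4210, 0.9029, -0.0872]
q̇ = J⁺·V = [-0.3800, 0.6900, -0.4060, 0.4860]

-0.3800 0.6900 -0.4060 0.4860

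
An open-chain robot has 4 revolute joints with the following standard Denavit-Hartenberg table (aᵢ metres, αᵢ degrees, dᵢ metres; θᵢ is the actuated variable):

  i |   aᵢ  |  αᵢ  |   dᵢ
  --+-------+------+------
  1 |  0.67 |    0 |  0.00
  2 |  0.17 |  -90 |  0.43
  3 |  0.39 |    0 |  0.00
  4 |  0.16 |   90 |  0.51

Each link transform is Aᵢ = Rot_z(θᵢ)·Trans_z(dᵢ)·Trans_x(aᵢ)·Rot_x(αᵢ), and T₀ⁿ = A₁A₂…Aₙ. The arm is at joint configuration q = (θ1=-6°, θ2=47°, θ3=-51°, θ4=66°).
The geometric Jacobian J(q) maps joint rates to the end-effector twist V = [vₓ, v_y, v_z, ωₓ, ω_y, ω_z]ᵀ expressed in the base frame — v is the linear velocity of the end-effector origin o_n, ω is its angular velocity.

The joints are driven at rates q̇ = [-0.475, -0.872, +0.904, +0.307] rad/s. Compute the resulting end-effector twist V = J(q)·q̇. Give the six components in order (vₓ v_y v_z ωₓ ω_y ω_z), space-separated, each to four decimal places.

1.1578 -0.2984 -0.4090 -0.7945 0.9140 -1.3470

o_n = [0.7619, 0.6888, 0.6917]
J₁: ẑ×o_n = [-0.6888, 0.7619, 0.0000], ω = ẑ
J2: z=[0.0000, 0.0000, 1.0000] o=[0.6663, -0.0700, 0.0000] → [-0.7588, 0.0956, 0.0000, 0.0000, 0.0000, 1.0000]
J3: z=[-0.6561, 0.7547, 0.0000] o=[0.7946, 0.0415, 0.4300] → [0.1975, 0.1717, -0.4000, -0.6561, 0.7547, 0.0000]
J4: z=[-0.6561, 0.7547, 0.0000] o=[0.9799, 0.2025, 0.7331] → [-0.0313, -0.0272, -0.1545, -0.6561, 0.7547, 0.0000]
V = J·q̇ = [1.1578, -0.2984, -0.4090, -0.7945, 0.9140, -1.3470]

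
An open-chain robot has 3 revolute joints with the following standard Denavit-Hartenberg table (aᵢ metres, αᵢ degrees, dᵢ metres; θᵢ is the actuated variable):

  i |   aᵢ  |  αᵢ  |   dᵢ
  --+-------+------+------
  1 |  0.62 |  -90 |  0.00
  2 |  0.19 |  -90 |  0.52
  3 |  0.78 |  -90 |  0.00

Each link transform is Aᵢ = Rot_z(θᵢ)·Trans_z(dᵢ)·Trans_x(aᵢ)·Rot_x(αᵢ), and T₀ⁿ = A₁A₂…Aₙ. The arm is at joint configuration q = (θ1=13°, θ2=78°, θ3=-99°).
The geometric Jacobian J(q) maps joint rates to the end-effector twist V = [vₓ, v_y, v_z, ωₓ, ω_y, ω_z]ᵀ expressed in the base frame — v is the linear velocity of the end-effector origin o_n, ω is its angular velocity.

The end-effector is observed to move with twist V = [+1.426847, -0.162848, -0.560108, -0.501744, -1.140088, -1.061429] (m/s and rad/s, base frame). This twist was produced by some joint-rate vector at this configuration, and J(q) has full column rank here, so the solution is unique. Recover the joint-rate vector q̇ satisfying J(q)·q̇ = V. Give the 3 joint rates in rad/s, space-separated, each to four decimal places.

o_n = [0.3276, 1.4000, -0.0665]
J₁: ẑ×o_n = [-1.4000, 0.3276, 0.0000], ω = ẑ
J2: z=[-0.2250, 0.9744, 0.0000] o=[0.6041, 0.1395, 0.0000] → [-0.0648, -0.0150, -0.0141, -0.2250, 0.9744, 0.0000]
J3: z=[-0.9531, -0.2200, -0.2079] o=[0.5256, 0.6550, -0.1858] → [0.1286, 0.1549, -0.7536, -0.9531, -0.2200, -0.2079]
q̇ = J⁺·V = [-0.9030, -0.9980, 0.7620]

-0.9030 -0.9980 0.7620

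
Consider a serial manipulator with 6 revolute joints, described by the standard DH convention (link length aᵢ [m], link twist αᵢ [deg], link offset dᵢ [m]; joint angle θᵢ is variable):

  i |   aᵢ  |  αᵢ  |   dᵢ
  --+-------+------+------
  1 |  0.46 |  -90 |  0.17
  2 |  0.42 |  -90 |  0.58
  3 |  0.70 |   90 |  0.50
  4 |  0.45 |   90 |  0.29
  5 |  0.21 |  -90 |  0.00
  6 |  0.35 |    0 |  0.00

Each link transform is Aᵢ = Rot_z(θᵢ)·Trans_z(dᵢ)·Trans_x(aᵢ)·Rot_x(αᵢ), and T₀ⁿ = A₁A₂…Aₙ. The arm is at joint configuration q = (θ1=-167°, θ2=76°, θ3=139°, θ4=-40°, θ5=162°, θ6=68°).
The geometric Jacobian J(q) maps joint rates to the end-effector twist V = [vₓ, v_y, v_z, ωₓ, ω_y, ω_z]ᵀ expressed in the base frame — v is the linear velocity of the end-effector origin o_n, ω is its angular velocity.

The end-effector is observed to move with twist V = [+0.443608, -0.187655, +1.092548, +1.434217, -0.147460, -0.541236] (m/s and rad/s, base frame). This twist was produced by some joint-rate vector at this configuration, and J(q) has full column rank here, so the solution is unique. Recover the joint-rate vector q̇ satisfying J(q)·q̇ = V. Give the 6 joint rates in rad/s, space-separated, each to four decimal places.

-0.5860 0.6460 0.7620 0.0380 -0.6790 0.1550

o_n = [0.1169, 0.4145, 0.0850]
J₁: ẑ×o_n = [-0.4145, 0.1169, 0.0000], ω = ẑ
J2: z=[0.2250, -0.9744, 0.0000] o=[-0.4482, -0.1035, 0.1700] → [0.0828, 0.0191, 0.6671, 0.2250, -0.9744, 0.0000]
J3: z=[0.9454, 0.2183, -0.2419] o=[-0.4167, -0.6915, -0.2375] → [0.3380, -0.4340, 0.9292, 0.9454, 0.2183, -0.2419]
J4: z=[-0.3244, 0.6997, -0.6366] o=[0.0772, -0.1061, 0.1541] → [0.2831, -0.0477, -0.1967, -0.3244, 0.6997, -0.6366]
J5: z=[-0.7437, -0.6045, -0.2854] o=[-0.2799, 0.2682, 0.2919] → [0.1669, -0.2671, 0.1310, -0.7437, -0.6045, -0.2854]
J6: z=[0.4892, -0.7831, 0.3840] o=[-0.1842, 0.2375, 0.1075] → [-0.0503, 0.1266, 0.3224, 0.4892, -0.7831, 0.3840]
q̇ = J⁺·V = [-0.5860, 0.6460, 0.7620, 0.0380, -0.6790, 0.1550]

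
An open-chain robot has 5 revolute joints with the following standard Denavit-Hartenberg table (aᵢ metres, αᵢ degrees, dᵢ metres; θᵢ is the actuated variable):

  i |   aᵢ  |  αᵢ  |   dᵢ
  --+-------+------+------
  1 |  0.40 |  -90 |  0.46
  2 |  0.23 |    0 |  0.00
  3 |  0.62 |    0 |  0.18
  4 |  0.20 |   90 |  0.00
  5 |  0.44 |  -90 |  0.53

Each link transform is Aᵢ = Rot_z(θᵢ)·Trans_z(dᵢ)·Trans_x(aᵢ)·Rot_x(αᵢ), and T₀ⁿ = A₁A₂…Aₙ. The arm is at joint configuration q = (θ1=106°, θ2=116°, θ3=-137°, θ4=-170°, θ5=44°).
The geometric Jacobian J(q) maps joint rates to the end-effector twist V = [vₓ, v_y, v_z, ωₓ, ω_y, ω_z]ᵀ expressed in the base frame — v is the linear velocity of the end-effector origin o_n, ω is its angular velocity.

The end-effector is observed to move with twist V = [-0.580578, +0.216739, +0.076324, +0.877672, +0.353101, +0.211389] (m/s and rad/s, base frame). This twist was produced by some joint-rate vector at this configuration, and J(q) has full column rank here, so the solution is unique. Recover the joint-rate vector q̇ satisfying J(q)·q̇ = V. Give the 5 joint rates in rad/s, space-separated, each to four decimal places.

o_n = [-0.5970, 0.3200, -0.1434]
J₁: ẑ×o_n = [-0.3200, -0.5970, 0.0000], ω = ẑ
J2: z=[-0.9613, -0.2756, 0.0000] o=[-0.1103, 0.3845, 0.4600] → [0.1663, -0.5800, -0.0721, -0.9613, -0.2756, 0.0000]
J3: z=[-0.9613, -0.2756, 0.0000] o=[-0.0825, 0.2876, 0.2533] → [0.1093, -0.3813, -0.1729, -0.9613, -0.2756, 0.0000]
J4: z=[-0.9613, -0.2756, 0.0000] o=[-0.4150, 0.7944, 0.4755] → [0.1706, -0.5948, 0.4059, -0.9613, -0.2756, 0.0000]
J5: z=[-0.0526, 0.1834, -0.9816] o=[-0.3609, 0.6056, 0.4373] → [-0.3869, 0.2012, 0.0583, -0.0526, 0.1834, -0.9816]
q̇ = J⁺·V = [0.7130, -0.8540, -0.0350, -0.0520, 0.5110]

0.7130 -0.8540 -0.0350 -0.0520 0.5110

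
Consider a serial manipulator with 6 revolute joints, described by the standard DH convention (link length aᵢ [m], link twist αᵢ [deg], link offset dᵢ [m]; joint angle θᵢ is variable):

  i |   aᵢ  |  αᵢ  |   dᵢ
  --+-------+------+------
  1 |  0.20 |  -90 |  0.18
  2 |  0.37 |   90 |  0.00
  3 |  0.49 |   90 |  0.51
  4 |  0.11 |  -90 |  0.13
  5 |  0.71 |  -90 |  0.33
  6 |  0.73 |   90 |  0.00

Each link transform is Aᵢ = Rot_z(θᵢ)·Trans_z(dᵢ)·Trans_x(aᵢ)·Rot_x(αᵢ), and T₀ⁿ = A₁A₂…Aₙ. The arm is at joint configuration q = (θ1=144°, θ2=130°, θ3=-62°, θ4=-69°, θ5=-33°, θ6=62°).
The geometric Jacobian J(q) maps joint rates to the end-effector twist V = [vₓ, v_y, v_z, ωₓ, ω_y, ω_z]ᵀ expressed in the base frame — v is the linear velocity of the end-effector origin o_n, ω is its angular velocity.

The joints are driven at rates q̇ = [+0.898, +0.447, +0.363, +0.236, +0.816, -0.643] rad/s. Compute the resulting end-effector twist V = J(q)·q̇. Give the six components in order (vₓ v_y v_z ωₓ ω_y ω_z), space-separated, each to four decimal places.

o_n = [0.6514, 0.5375, 0.5142]
J₁: ẑ×o_n = [-0.5375, 0.6514, 0.0000], ω = ẑ
J2: z=[-0.5878, -0.8090, 0.0000] o=[-0.1618, 0.1176, 0.1800] → [-0.2704, 0.1964, 0.4110, -0.5878, -0.8090, 0.0000]
J3: z=[-0.6197, 0.4503, -0.6428] o=[0.0306, -0.0222, -0.1034] → [0.6379, -0.0163, -0.6264, -0.6197, 0.4503, -0.6428]
J4: z=[-0.1832, 0.7134, 0.6764] o=[0.0885, 0.4705, -0.6075] → [0.7549, 0.5862, -0.4139, -0.1832, 0.7134, 0.6764]
J5: z=[0.4903, 0.6626, -0.5661] o=[0.1584, 0.5382, -0.4677] → [0.6503, -0.7605, -0.3270, 0.4903, 0.6626, -0.5661]
J6: z=[0.6177, -0.7225, -0.3106] o=[0.7567, 0.8970, -0.1124] → [-0.5643, -0.3543, -0.2982, 0.6177, -0.7225, -0.3106]
V = J·q̇ = [0.6996, 0.4124, -0.2164, -0.5280, 0.9754, 0.5621]

0.6996 0.4124 -0.2164 -0.5280 0.9754 0.5621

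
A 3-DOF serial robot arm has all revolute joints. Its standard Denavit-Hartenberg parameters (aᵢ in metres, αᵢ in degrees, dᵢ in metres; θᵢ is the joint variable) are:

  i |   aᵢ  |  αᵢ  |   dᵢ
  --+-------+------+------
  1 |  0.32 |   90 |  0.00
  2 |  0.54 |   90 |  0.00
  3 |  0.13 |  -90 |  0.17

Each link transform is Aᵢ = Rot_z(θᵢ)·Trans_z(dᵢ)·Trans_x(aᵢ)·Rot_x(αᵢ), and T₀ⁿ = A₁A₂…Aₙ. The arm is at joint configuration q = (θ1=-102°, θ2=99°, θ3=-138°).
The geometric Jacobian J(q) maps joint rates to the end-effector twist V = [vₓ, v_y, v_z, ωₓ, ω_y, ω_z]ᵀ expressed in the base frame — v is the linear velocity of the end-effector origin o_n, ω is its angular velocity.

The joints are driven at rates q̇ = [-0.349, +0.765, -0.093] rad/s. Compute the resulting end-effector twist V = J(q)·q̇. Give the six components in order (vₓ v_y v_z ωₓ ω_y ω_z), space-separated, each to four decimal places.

-0.0844 0.3489 0.0674 -0.7292 0.2489 -0.3635

o_n = [-0.0019, -0.4275, 0.4645]
J₁: ẑ×o_n = [0.4275, -0.0019, 0.0000], ω = ẑ
J2: z=[-0.9781, 0.2079, 0.0000] o=[-0.0665, -0.3130, 0.0000] → [0.0966, 0.4544, 0.0985, -0.9781, 0.2079, 0.0000]
J3: z=[-0.2054, -0.9661, 0.1564] o=[-0.0490, -0.2304, 0.5334] → [0.0973, -0.0068, 0.0859, -0.2054, -0.9661, 0.1564]
V = J·q̇ = [-0.0844, 0.3489, 0.0674, -0.7292, 0.2489, -0.3635]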